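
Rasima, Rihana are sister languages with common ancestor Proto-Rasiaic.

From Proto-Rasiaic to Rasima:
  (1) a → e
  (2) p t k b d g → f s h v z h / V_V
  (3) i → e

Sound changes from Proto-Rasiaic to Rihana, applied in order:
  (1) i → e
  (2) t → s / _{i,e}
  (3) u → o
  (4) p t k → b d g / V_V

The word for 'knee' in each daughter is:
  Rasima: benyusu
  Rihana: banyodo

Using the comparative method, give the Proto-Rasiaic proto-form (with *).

*banyutu

Position 6: Rasima has s, Rihana has d. Taking the neighbouring segments as reconstructed: Rasima s could go back to *t or *s; Rihana d could go back to *t or *d — the one source consistent with every daughter is *t.
Position 7: Rasima has u, Rihana has o. Rasima preserves u here (none of its changes turn any other segment into u), so the proto-segment is *u.
Continuing position by position gives *banyutu; check it forward:
Rasima: start from *banyutu.
  rule 1 (vowel merger): banyutu → benyutu
  rule 2 (intervocalic lenition): benyutu → benyusu
  rule 3: no change — benyusu
  ⇒ Rasima benyusu
Rihana: start from *banyutu.
  rule 1: no change — banyutu
  rule 2: no change — banyutu
  rule 3 (vowel merger): banyutu → banyoto
  rule 4 (intervocalic voicing): banyoto → banyodo
  ⇒ Rihana banyodo
*banyutu is the unique common source.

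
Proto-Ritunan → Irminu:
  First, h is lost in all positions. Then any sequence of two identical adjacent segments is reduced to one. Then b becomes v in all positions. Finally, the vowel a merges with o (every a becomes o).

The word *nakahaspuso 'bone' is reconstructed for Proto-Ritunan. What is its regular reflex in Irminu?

Irminu: *nakahaspuso > nakaaspuso > nakaspuso > nokospuso  (by h-loss, degemination, vowel merger)

nokospuso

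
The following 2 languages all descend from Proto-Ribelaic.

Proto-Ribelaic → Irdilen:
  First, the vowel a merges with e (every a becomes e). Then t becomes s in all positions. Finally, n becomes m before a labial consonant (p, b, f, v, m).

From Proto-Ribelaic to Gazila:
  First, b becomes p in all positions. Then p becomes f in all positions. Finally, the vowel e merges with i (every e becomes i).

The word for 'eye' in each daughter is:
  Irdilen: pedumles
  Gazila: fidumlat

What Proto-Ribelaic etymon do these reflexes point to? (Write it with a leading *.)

*pedumlat

Position 1: Irdilen has p, Gazila has f. Irdilen preserves p here (none of its changes turn any other segment into p), so the proto-segment is *p.
Position 2: Irdilen has e, Gazila has i. Taking the neighbouring segments as reconstructed: Irdilen e could go back to *a or *e; Gazila i could go back to *e or *i — the one source consistent with every daughter is *e.
Continuing position by position gives *pedumlat; check it forward:
Irdilen: *pedumlat > pedumlet > pedumles  (by vowel merger, unconditioned shift)
Gazila: *pedumlat > fedumlat > fidumlat  (by unconditioned shift, vowel merger)
Only *pedumlat yields all of Irdilen pedumles, Gazila fidumlat.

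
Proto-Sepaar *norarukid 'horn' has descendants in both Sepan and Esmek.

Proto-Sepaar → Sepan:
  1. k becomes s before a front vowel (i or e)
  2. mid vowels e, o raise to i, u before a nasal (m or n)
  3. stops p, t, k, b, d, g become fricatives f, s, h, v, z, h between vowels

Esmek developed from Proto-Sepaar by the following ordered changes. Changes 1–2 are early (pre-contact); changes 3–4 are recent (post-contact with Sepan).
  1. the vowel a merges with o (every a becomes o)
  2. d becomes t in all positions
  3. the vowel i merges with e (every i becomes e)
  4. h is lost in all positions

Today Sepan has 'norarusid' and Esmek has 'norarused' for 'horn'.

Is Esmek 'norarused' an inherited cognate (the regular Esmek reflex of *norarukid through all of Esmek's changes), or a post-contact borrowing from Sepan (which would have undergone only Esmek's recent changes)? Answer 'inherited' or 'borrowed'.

If inherited, *norarukid would pass through all of Esmek's changes:
Esmek: *norarukid
  norarukid → nororukid   [vowel merger]
  nororukid → nororukit   [unconditioned shift]
  nororukit → nororuket   [vowel merger]
  nororuket (rule 4 does not apply)
  giving Esmek nororuket.
If borrowed from Sepan 'norarusid' after the early changes, it would undergo only the recent ones:
  rule 3 (vowel merger): norarusid → norarused
  rule 4 (h-loss): no change (norarused)
  ⇒ as a loan: norarused
Esmek 'norarused' matches the loan outcome 'norarused', not the inherited 'nororuket' — it skipped the early Esmek changes, so it was borrowed from Sepan.

borrowed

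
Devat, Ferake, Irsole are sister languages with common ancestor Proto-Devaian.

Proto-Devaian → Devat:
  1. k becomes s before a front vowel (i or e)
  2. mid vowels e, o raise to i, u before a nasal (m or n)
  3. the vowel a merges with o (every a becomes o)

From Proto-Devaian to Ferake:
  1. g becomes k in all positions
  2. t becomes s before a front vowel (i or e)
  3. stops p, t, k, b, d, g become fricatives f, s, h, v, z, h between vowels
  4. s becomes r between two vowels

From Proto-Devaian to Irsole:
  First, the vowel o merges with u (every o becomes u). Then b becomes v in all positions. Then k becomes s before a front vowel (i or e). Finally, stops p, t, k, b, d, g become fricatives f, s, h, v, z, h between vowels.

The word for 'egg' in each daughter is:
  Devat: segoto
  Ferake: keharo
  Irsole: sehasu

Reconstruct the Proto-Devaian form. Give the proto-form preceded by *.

*kegato

Position 5: Devat has t, Ferake has r, Irsole has s. Devat preserves t here (none of its changes turn any other segment into t), so the proto-segment is *t.
Position 6: Devat has o, Ferake has o, Irsole has u. Ferake preserves o here (none of its changes turn any other segment into o), so the proto-segment is *o.
This points to *kegato. Verify forward in each daughter:
Devat: *kegato > segato > segoto  (by palatalisation, vowel merger)
Ferake: *kegato
  kegato → kekato   [unconditioned shift]
  kekato (rule 2 does not apply)
  kekato → kehaso   [intervocalic lenition]
  kehaso → keharo   [rhotacism]
  giving Ferake keharo.
Irsole: *kegato
  kegato → kegatu   [vowel merger]
  kegatu (rule 2 does not apply)
  kegatu → segatu   [palatalisation]
  segatu → sehasu   [intervocalic lenition]
  giving Irsole sehasu.
*kegato is the unique common source.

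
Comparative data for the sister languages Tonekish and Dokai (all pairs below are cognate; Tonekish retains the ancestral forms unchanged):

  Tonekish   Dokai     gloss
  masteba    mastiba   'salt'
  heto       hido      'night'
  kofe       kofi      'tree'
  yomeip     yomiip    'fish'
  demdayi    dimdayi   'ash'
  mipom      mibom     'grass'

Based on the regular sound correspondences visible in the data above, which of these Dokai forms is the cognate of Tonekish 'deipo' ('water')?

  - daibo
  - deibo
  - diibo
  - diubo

yomeip ~ yomiip — Tonekish e corresponds to Dokai i after a consonant, before a front vowel.
mipom ~ mibom — Tonekish p corresponds to Dokai b between vowels (before a back vowel).
Applying these to Tonekish 'deipo':
  deipo → diipo   (e→i after a consonant, before a front vowel)
  diipo → diibo   (p→b between vowels (before a back vowel))
So the Dokai cognate is 'diibo'.

diibo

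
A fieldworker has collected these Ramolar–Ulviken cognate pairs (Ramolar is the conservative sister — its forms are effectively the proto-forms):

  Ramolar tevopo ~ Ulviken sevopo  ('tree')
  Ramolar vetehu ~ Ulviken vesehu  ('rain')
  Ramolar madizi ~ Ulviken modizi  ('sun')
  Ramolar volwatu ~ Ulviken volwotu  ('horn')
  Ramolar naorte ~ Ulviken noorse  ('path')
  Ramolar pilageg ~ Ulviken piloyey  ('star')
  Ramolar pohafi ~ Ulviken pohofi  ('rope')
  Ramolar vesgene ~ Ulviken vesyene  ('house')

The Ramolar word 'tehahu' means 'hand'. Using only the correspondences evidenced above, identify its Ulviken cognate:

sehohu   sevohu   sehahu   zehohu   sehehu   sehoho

sehohu

tevopo ~ sevopo — Ramolar t corresponds to Ulviken s word-initially before a front vowel.
madizi ~ modizi, volwatu ~ volwotu — Ramolar a corresponds to Ulviken o after a consonant, before a consonant other than r, m, n, p, b, f, v.
Applying these to Ramolar 'tehahu':
  tehahu → sehahu   (t→s word-initially before a front vowel)
  sehahu → sehohu   (a→o after a consonant, before a consonant other than r, m, n, p, b, f, v)
So the Ulviken cognate is 'sehohu'.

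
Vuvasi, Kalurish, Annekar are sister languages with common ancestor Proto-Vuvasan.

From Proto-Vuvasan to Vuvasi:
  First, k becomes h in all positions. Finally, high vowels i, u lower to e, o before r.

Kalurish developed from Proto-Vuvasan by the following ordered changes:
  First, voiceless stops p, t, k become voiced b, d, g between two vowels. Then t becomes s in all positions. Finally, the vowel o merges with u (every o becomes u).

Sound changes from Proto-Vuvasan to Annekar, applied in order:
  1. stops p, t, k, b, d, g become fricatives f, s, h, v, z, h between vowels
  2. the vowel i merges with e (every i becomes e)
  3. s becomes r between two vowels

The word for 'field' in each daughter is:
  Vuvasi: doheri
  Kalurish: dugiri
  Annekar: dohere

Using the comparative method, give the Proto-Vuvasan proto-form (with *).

Position 3: Vuvasi has h, Kalurish has g, Annekar has h. Taking the neighbouring segments as reconstructed: Vuvasi h could go back to *k or *h; Kalurish g could go back to *k or *g; Annekar h could go back to *k or *g or *h — the one source consistent with every daughter is *k.
Position 6: Vuvasi has i, Kalurish has i, Annekar has e. Vuvasi preserves i here (none of its changes turn any other segment into i), so the proto-segment is *i.
Continuing position by position gives *dokiri; check it forward:
Vuvasi: *dokiri
  dokiri → dohiri   [unconditioned shift]
  dohiri → doheri   [pre-rhotic lowering]
  giving Vuvasi doheri.
Kalurish: start from *dokiri.
  rule 1 (intervocalic voicing): dokiri → dogiri
  rule 2: no change — dogiri
  rule 3 (vowel merger): dogiri → dugiri
  ⇒ Kalurish dugiri
Annekar: start from *dokiri.
  rule 1 (intervocalic lenition): dokiri → dohiri
  rule 2 (vowel merger): dohiri → dohere
  rule 3: no change — dohere
  ⇒ Annekar dohere
No other proto-form is consistent with every reflex, so the reconstruction is *dokiri.

*dokiri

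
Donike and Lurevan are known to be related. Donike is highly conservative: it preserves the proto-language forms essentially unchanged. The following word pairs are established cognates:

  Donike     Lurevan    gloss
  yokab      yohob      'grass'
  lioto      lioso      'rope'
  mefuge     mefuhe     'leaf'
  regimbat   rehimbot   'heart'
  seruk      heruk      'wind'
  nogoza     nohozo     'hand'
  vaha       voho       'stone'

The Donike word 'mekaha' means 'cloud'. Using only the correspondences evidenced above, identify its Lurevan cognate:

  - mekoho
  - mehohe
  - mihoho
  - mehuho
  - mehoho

mehoho

yokab ~ yohob — Donike k corresponds to Lurevan h between vowels (before a back vowel).
regimbat ~ rehimbot, vaha ~ voho — Donike a corresponds to Lurevan o after a consonant, before a consonant other than r, m, n, p, b, f, v.
nogoza ~ nohozo, vaha ~ voho — Donike a corresponds to Lurevan o word-finally.
Applying these to Donike 'mekaha':
  mekaha → mehaha   (k→h between vowels (before a back vowel))
  mehaha → mehoha   (a→o after a consonant, before a consonant other than r, m, n, p, b, f, v)
  mehoha → mehoho   (a→o word-finally)
So the Lurevan cognate is 'mehoho'.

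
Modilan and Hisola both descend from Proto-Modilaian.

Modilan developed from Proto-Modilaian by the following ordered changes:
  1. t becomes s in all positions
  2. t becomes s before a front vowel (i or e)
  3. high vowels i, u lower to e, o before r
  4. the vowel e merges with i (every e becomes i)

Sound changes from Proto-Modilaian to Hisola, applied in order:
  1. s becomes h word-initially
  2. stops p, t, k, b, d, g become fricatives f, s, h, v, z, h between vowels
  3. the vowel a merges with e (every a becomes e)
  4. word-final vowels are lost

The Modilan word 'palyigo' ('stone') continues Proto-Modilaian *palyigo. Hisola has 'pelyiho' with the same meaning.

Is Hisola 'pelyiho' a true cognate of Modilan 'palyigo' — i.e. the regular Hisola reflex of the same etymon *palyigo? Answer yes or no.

Derive the expected Hisola reflex of *palyigo:
Hisola: *palyigo
  palyigo (rule 1 does not apply)
  palyigo → palyiho   [intervocalic lenition]
  palyiho → pelyiho   [vowel merger]
  pelyiho → pelyih   [apocope]
  giving Hisola pelyih.
The regular Hisola reflex would be 'pelyih', but the attested form is 'pelyiho'. The correspondence is irregular, so they are not cognates (the Hisola form has a different source).

no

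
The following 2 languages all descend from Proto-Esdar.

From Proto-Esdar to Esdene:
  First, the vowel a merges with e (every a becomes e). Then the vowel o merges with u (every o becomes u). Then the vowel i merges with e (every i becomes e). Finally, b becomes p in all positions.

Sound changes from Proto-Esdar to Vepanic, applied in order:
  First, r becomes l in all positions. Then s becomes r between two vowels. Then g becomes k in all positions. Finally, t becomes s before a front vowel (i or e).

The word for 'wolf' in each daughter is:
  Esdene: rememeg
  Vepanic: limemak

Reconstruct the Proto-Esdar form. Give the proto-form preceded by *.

*rimemag

Position 7: Esdene has g, Vepanic has k. Esdene preserves g here (none of its changes turn any other segment into g), so the proto-segment is *g.
Position 6: Esdene has e, Vepanic has a. Vepanic preserves a here (none of its changes turn any other segment into a), so the proto-segment is *a.
This points to *rimemag. Verify forward in each daughter:
Esdene: *rimemag > rimemeg > rememeg  (by vowel merger, vowel merger)
Vepanic: start from *rimemag.
  rule 1 (unconditioned shift): rimemag → limemag
  rule 2: no change — limemag
  rule 3 (unconditioned shift): limemag → limemak
  rule 4: no change — limemak
  ⇒ Vepanic limemak
*rimemag is the unique common source.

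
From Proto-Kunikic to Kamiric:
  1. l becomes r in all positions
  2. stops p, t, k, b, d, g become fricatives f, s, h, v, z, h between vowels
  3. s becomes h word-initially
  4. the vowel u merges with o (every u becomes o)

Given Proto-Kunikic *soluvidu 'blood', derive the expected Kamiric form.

Kamiric: *soluvidu
  soluvidu → soruvidu   [unconditioned shift]
  soruvidu → soruvizu   [intervocalic lenition]
  soruvizu → horuvizu   [debuccalisation]
  horuvizu → horovizo   [vowel merger]
  giving Kamiric horovizo.

horovizo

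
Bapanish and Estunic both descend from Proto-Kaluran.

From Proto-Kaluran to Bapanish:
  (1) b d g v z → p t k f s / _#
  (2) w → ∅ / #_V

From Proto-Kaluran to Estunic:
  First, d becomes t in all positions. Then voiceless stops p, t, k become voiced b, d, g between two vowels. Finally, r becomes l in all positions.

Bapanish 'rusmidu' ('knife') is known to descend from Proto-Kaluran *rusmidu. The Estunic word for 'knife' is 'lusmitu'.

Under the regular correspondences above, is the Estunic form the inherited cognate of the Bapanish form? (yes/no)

no

Derive the expected Estunic reflex of *rusmidu:
Estunic: *rusmidu
  rusmidu → rusmitu   [unconditioned shift]
  rusmitu → rusmidu   [intervocalic voicing]
  rusmidu → lusmidu   [unconditioned shift]
  giving Estunic lusmidu.
The regular Estunic reflex would be 'lusmidu', but the attested form is 'lusmitu'. The correspondence is irregular, so they are not cognates (the Estunic form has a different source).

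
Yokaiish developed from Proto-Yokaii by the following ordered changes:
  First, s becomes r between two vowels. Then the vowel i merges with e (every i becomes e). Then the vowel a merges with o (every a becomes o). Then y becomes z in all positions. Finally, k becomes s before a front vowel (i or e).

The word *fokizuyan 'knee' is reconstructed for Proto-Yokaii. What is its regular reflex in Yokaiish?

fosezuzon

Yokaiish: *fokizuyan
  fokizuyan (rule 1 does not apply)
  fokizuyan → fokezuyan   [vowel merger]
  fokezuyan → fokezuyon   [vowel merger]
  fokezuyon → fokezuzon   [unconditioned shift]
  fokezuzon → fosezuzon   [palatalisation]
  giving Yokaiish fosezuzon.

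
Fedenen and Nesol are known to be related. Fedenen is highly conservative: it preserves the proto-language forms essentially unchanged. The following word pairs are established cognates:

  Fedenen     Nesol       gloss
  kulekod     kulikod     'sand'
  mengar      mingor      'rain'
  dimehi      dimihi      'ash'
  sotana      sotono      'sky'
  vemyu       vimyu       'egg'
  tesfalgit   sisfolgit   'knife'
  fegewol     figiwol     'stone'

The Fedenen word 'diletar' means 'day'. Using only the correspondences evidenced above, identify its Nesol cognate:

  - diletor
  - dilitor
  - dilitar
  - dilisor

kulekod ~ kulikod, dimehi ~ dimihi — Fedenen e corresponds to Nesol i after a consonant, before a consonant other than r, m, n, p, b, f, v.
mengar ~ mingor — Fedenen a corresponds to Nesol o after a consonant, before r.
Applying these to Fedenen 'diletar':
  diletar → dilitar   (e→i after a consonant, before a consonant other than r, m, n, p, b, f, v)
  dilitar → dilitor   (a→o after a consonant, before r)
So the Nesol cognate is 'dilitor'.

dilitor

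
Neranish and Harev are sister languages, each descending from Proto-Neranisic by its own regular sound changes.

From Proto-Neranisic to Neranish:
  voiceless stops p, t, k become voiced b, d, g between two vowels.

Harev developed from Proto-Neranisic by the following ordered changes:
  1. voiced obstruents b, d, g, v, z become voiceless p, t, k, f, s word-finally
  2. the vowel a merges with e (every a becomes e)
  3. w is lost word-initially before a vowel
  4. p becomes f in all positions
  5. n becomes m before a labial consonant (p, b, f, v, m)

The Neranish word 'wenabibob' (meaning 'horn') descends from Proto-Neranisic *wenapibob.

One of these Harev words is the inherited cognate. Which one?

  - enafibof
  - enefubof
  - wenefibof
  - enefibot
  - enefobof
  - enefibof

Harev: *wenapibob
  wenapibob → wenapibop   [final devoicing]
  wenapibop → wenepibop   [vowel merger]
  wenepibop → enepibop   [glide loss]
  enepibop → enefibof   [unconditioned shift]
  enefibof (rule 5 does not apply)
  giving Harev enefibof.
Among the options, 'enefibof' alone shows every Harev change applied in order.

enefibof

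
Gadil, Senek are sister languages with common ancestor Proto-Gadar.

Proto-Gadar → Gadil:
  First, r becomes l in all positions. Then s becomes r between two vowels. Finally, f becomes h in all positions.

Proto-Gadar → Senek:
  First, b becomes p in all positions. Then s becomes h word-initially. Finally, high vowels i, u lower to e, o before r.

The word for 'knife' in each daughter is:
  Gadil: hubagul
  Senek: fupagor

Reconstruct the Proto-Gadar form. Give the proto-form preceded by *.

Position 3: Gadil has b, Senek has p. Gadil preserves b here (none of its changes turn any other segment into b), so the proto-segment is *b.
Position 6: Gadil has u, Senek has o. Gadil preserves u here (none of its changes turn any other segment into u), so the proto-segment is *u.
Continuing position by position gives *fubagur; check it forward:
Gadil: *fubagur
  fubagur → fubagul   [unconditioned shift]
  fubagul (rule 2 does not apply)
  fubagul → hubagul   [unconditioned shift]
  giving Gadil hubagul.
Senek: *fubagur
  fubagur → fupagur   [unconditioned shift]
  fupagur (rule 2 does not apply)
  fupagur → fupagor   [pre-rhotic lowering]
  giving Senek fupagor.
Only *fubagur yields all of Gadil hubagul, Senek fupagor.

*fubagur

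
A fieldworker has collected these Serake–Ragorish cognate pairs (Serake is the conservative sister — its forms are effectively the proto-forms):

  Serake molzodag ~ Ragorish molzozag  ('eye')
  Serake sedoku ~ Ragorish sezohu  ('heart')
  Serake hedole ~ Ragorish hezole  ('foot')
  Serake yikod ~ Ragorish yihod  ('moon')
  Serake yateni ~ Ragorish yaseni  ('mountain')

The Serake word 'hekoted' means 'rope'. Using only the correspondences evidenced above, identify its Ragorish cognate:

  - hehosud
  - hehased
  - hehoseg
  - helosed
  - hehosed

hehosed

yikod ~ yihod — Serake k corresponds to Ragorish h between vowels (before a back vowel).
yateni ~ yaseni — Serake t corresponds to Ragorish s between vowels (before a front vowel).
Applying these to Serake 'hekoted':
  hekoted → hehoted   (k→h between vowels (before a back vowel))
  hehoted → hehosed   (t→s between vowels (before a front vowel))
So the Ragorish cognate is 'hehosed'.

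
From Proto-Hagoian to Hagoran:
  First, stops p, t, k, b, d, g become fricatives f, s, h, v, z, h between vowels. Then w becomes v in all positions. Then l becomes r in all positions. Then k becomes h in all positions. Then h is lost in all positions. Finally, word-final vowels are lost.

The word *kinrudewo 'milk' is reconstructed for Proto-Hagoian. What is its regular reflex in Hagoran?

inruzev

Hagoran: start from *kinrudewo.
  rule 1 (intervocalic lenition): kinrudewo → kinruzewo
  rule 2 (unconditioned shift): kinruzewo → kinruzevo
  rule 3: no change — kinruzevo
  rule 4 (unconditioned shift): kinruzevo → hinruzevo
  rule 5 (h-loss): hinruzevo → inruzevo
  rule 6 (apocope): inruzevo → inruzev
  ⇒ Hagoran inruzev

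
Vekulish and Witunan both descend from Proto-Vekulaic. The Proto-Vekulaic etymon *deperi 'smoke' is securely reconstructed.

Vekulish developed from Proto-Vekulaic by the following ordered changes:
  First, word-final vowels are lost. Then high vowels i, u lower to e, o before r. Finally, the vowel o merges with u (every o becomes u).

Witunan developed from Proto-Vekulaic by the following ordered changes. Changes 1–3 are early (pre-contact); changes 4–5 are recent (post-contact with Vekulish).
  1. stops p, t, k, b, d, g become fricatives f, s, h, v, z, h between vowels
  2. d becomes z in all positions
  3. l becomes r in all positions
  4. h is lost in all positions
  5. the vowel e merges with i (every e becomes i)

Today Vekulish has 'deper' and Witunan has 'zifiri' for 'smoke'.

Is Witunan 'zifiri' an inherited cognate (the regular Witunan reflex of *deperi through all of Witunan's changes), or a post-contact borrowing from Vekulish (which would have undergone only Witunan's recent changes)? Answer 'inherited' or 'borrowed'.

inherited

If inherited, *deperi would pass through all of Witunan's changes:
Witunan: *deperi > deferi > zeferi > zifiri  (by intervocalic lenition, unconditioned shift, vowel merger)
If borrowed from Vekulish 'deper' after the early changes, it would undergo only the recent ones:
  rule 4 (h-loss): no change (deper)
  rule 5 (vowel merger): deper → dipir
  ⇒ as a loan: dipir
Witunan 'zifiri' matches the inherited outcome exactly, so it is an inherited cognate, not a loan.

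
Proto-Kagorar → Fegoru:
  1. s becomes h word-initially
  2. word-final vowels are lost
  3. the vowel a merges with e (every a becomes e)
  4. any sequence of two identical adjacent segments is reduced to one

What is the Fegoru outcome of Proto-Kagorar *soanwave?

Fegoru: start from *soanwave.
  rule 1 (debuccalisation): soanwave → hoanwave
  rule 2 (apocope): hoanwave → hoanwav
  rule 3 (vowel merger): hoanwav → hoenwev
  rule 4: no change — hoenwev
  ⇒ Fegoru hoenwev

hoenwev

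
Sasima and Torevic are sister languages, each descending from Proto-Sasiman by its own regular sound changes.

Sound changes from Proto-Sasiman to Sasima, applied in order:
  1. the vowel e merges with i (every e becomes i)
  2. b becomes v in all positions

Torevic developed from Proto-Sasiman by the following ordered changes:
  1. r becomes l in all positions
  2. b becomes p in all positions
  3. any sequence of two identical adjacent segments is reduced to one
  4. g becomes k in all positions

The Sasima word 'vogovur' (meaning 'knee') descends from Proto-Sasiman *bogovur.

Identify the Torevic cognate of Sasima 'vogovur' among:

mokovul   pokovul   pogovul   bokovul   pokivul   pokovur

Torevic: *bogovur
  bogovur → bogovul   [unconditioned shift]
  bogovul → pogovul   [unconditioned shift]
  pogovul (rule 3 does not apply)
  pogovul → pokovul   [unconditioned shift]
  giving Torevic pokovul.
Among the options, 'pokovul' alone shows every Torevic change applied in order.

pokovul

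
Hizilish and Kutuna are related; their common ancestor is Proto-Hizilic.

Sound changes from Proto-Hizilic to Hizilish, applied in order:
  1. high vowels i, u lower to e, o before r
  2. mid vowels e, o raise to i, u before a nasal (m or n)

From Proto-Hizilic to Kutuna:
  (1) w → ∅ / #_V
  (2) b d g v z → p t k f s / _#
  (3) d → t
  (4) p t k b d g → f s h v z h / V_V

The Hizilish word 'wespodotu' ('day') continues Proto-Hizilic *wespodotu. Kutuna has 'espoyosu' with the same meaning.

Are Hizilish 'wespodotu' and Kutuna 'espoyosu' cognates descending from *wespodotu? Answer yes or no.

Derive the expected Kutuna reflex of *wespodotu:
Kutuna: *wespodotu
  wespodotu → espodotu   [glide loss]
  espodotu (rule 2 does not apply)
  espodotu → espototu   [unconditioned shift]
  espototu → espososu   [intervocalic lenition]
  giving Kutuna espososu.
The regular Kutuna reflex would be 'espososu', but the attested form is 'espoyosu'. The correspondence is irregular, so they are not cognates (the Kutuna form has a different source).

no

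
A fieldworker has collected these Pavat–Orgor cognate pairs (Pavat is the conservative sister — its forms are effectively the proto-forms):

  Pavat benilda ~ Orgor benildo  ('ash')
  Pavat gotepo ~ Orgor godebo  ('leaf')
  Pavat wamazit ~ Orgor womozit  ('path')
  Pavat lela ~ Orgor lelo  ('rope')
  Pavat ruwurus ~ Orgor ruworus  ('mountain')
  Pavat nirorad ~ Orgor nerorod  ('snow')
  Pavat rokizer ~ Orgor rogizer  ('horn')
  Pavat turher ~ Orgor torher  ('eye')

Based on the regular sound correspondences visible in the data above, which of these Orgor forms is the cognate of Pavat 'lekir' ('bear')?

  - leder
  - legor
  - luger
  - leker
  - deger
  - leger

rokizer ~ rogizer — Pavat k corresponds to Orgor g between vowels (before a front vowel).
nirorad ~ nerorod — Pavat i corresponds to Orgor e after a consonant, before r.
Applying these to Pavat 'lekir':
  lekir → legir   (k→g between vowels (before a front vowel))
  legir → leger   (i→e after a consonant, before r)
So the Orgor cognate is 'leger'.

leger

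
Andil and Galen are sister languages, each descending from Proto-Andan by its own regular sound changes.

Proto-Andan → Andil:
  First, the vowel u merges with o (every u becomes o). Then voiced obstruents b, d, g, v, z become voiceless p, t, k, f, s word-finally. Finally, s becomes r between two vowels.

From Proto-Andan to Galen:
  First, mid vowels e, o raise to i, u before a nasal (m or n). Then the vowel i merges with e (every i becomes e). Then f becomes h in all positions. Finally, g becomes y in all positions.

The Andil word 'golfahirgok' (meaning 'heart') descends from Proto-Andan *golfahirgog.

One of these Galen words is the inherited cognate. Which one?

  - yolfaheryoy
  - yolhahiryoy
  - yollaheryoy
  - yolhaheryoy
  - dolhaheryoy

yolhaheryoy

Galen: start from *golfahirgog.
  rule 1: no change — golfahirgog
  rule 2 (vowel merger): golfahirgog → golfahergog
  rule 3 (unconditioned shift): golfahergog → golhahergog
  rule 4 (unconditioned shift): golhahergog → yolhaheryoy
  ⇒ Galen yolhaheryoy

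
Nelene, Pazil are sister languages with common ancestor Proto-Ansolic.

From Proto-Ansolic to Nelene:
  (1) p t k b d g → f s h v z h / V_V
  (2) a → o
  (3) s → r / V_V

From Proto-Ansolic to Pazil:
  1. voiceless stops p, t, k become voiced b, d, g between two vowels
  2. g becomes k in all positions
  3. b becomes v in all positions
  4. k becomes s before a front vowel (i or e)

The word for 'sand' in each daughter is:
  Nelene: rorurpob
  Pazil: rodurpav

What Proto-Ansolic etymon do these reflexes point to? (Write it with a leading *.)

Position 3: Nelene has r, Pazil has d. Taking the neighbouring segments as reconstructed: Nelene r could go back to *t or *s or *r; Pazil d could go back to *t or *d — the one source consistent with every daughter is *t.
Position 8: Nelene has b, Pazil has v. Nelene preserves b here (none of its changes turn any other segment into b), so the proto-segment is *b.
Verify the candidate proto-form against each daughter:
Nelene: *roturpab
  roturpab → rosurpab   [intervocalic lenition]
  rosurpab → rosurpob   [vowel merger]
  rosurpob → rorurpob   [rhotacism]
  giving Nelene rorurpob.
Pazil: start from *roturpab.
  rule 1 (intervocalic voicing): roturpab → rodurpab
  rule 2: no change — rodurpab
  rule 3 (unconditioned shift): rodurpab → rodurpav
  rule 4: no change — rodurpav
  ⇒ Pazil rodurpav
*roturpab is the unique common source.

*roturpab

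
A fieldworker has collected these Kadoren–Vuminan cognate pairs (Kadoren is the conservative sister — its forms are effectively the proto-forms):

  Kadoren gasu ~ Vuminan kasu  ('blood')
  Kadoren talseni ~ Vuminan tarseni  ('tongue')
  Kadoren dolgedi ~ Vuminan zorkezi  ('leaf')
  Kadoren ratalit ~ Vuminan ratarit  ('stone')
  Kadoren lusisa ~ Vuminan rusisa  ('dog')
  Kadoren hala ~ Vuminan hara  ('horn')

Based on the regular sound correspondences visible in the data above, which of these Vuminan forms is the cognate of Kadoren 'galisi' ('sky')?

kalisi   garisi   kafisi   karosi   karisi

karisi

gasu ~ kasu — Kadoren g corresponds to Vuminan k word-initially before a back vowel.
ratalit ~ ratarit — Kadoren l corresponds to Vuminan r between vowels (before a front vowel).
Applying these to Kadoren 'galisi':
  galisi → kalisi   (g→k word-initially before a back vowel)
  kalisi → karisi   (l→r between vowels (before a front vowel))
So the Vuminan cognate is 'karisi'.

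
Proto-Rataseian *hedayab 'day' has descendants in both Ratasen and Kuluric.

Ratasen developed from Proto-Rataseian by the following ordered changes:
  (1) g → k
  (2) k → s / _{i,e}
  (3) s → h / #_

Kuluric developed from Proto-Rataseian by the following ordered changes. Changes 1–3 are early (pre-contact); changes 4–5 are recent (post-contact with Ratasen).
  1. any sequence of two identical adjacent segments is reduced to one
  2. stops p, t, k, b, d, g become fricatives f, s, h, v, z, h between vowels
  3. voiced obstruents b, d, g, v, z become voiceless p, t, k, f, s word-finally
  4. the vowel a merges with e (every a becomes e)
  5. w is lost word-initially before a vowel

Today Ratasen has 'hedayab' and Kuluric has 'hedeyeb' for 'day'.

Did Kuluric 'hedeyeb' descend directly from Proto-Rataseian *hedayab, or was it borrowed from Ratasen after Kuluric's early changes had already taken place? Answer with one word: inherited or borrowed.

If inherited, *hedayab would pass through all of Kuluric's changes:
Kuluric: start from *hedayab.
  rule 1: no change — hedayab
  rule 2 (intervocalic lenition): hedayab → hezayab
  rule 3 (final devoicing): hezayab → hezayap
  rule 4 (vowel merger): hezayap → hezeyep
  rule 5: no change — hezeyep
  ⇒ Kuluric hezeyep
If borrowed from Ratasen 'hedayab' after the early changes, it would undergo only the recent ones:
  rule 4 (vowel merger): hedayab → hedeyeb
  rule 5 (glide loss): no change (hedeyeb)
  ⇒ as a loan: hedeyeb
Kuluric 'hedeyeb' matches the loan outcome 'hedeyeb', not the inherited 'hezeyep' — it skipped the early Kuluric changes, so it was borrowed from Ratasen.

borrowed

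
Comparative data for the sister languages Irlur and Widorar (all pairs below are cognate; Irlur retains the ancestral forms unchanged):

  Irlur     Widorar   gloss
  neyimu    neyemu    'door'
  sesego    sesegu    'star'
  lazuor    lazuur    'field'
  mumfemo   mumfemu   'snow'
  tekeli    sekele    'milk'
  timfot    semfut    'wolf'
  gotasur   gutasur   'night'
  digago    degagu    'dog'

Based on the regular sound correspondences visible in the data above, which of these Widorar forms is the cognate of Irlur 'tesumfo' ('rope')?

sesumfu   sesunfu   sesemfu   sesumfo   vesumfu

sesumfu

tekeli ~ sekele — Irlur t corresponds to Widorar s word-initially before a front vowel.
sesego ~ sesegu, mumfemo ~ mumfemu — Irlur o corresponds to Widorar u word-finally.
Applying these to Irlur 'tesumfo':
  tesumfo → sesumfo   (t→s word-initially before a front vowel)
  sesumfo → sesumfu   (o→u word-finally)
So the Widorar cognate is 'sesumfu'.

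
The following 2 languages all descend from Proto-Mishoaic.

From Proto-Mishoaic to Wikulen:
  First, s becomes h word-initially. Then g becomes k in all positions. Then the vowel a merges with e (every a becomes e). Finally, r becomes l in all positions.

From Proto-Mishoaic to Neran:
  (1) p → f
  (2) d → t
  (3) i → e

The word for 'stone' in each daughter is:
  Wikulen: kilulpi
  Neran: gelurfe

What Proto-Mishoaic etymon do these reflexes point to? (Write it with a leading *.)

*gilurpi

Position 6: Wikulen has p, Neran has f. Wikulen preserves p here (none of its changes turn any other segment into p), so the proto-segment is *p.
Position 7: Wikulen has i, Neran has e. Wikulen preserves i here (none of its changes turn any other segment into i), so the proto-segment is *i.
Position 5: Wikulen has l, Neran has r. Neran preserves r here (none of its changes turn any other segment into r), so the proto-segment is *r.
This points to *gilurpi. Verify forward in each daughter:
Wikulen: *gilurpi > kilurpi > kilulpi  (by unconditioned shift, unconditioned shift)
Neran: start from *gilurpi.
  rule 1 (unconditioned shift): gilurpi → gilurfi
  rule 2: no change — gilurfi
  rule 3 (vowel merger): gilurfi → gelurfe
  ⇒ Neran gelurfe
No other proto-form is consistent with every reflex, so the reconstruction is *gilurpi.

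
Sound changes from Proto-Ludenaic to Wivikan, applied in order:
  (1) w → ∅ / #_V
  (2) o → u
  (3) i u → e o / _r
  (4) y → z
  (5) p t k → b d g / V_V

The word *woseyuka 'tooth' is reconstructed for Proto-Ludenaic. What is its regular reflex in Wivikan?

Wivikan: *woseyuka > oseyuka > useyuka > usezuka > usezuga  (by glide loss, vowel merger, unconditioned shift, intervocalic voicing)

usezuga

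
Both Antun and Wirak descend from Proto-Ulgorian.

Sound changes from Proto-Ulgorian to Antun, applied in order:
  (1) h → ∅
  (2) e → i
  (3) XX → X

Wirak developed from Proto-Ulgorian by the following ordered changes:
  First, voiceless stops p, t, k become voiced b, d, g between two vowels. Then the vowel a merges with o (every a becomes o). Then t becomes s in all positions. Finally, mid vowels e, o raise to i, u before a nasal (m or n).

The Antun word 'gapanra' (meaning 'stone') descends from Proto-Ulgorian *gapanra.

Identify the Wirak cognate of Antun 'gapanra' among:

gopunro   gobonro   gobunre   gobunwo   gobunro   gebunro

Wirak: *gapanra
  gapanra → gabanra   [intervocalic voicing]
  gabanra → gobonro   [vowel merger]
  gobonro (rule 3 does not apply)
  gobonro → gobunro   [pre-nasal raising]
  giving Wirak gobunro.
Only 'gobunro' matches the regular Wirak development of *gapanra.

gobunro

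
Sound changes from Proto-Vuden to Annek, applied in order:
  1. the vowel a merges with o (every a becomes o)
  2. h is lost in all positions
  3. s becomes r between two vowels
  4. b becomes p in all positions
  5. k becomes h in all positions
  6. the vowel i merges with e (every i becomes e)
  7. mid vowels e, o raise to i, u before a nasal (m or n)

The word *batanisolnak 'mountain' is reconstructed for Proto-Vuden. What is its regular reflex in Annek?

potunerolnoh

Annek: start from *batanisolnak.
  rule 1 (vowel merger): batanisolnak → botonisolnok
  rule 2: no change — botonisolnok
  rule 3 (rhotacism): botonisolnok → botonirolnok
  rule 4 (unconditioned shift): botonirolnok → potonirolnok
  rule 5 (unconditioned shift): potonirolnok → potonirolnoh
  rule 6 (vowel merger): potonirolnoh → potonerolnoh
  rule 7 (pre-nasal raising): potonerolnoh → potunerolnoh
  ⇒ Annek potunerolnoh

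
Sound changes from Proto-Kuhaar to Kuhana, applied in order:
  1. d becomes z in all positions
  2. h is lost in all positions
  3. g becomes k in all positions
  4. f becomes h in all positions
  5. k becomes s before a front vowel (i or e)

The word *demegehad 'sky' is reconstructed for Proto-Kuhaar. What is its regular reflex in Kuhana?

zemeseaz

Kuhana: *demegehad
  demegehad → zemegehaz   [unconditioned shift]
  zemegehaz → zemegeaz   [h-loss]
  zemegeaz → zemekeaz   [unconditioned shift]
  zemekeaz (rule 4 does not apply)
  zemekeaz → zemeseaz   [palatalisation]
  giving Kuhana zemeseaz.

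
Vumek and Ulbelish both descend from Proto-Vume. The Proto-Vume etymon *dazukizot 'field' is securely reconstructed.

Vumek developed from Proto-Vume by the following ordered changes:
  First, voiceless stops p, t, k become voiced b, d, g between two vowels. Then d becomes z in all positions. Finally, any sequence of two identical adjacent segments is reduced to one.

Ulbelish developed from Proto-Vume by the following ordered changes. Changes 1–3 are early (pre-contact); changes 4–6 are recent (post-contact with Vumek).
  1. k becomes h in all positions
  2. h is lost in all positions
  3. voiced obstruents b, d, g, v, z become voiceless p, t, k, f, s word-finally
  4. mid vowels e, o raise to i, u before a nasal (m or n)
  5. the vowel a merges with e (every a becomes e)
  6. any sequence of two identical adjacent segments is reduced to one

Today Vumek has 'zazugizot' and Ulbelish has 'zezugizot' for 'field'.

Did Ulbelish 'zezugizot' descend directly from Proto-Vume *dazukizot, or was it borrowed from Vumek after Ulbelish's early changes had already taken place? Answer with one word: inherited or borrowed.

borrowed

If inherited, *dazukizot would pass through all of Ulbelish's changes:
Ulbelish: start from *dazukizot.
  rule 1 (unconditioned shift): dazukizot → dazuhizot
  rule 2 (h-loss): dazuhizot → dazuizot
  rule 3: no change — dazuizot
  rule 4: no change — dazuizot
  rule 5 (vowel merger): dazuizot → dezuizot
  rule 6: no change — dezuizot
  ⇒ Ulbelish dezuizot
If borrowed from Vumek 'zazugizot' after the early changes, it would undergo only the recent ones:
  rule 4 (pre-nasal raising): no change (zazugizot)
  rule 5 (vowel merger): zazugizot → zezugizot
  rule 6 (degemination): no change (zezugizot)
  ⇒ as a loan: zezugizot
Ulbelish 'zezugizot' matches the loan outcome 'zezugizot', not the inherited 'dezuizot' — it skipped the early Ulbelish changes, so it was borrowed from Vumek.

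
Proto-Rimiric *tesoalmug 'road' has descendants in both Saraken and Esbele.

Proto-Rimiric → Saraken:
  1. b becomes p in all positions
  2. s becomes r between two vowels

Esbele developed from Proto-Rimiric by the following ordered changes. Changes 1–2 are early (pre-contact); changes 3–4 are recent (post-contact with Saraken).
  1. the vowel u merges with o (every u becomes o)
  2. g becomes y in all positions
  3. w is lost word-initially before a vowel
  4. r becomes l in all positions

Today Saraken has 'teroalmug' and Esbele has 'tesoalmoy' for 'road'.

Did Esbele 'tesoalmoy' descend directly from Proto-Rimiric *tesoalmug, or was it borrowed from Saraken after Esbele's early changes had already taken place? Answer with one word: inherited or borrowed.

If inherited, *tesoalmug would pass through all of Esbele's changes:
Esbele: *tesoalmug
  tesoalmug → tesoalmog   [vowel merger]
  tesoalmog → tesoalmoy   [unconditioned shift]
  tesoalmoy (rule 3 does not apply)
  tesoalmoy (rule 4 does not apply)
  giving Esbele tesoalmoy.
If borrowed from Saraken 'teroalmug' after the early changes, it would undergo only the recent ones:
  rule 3 (glide loss): no change (teroalmug)
  rule 4 (unconditioned shift): teroalmug → teloalmug
  ⇒ as a loan: teloalmug
Esbele 'tesoalmoy' matches the inherited outcome exactly, so it is an inherited cognate, not a loan.

inherited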